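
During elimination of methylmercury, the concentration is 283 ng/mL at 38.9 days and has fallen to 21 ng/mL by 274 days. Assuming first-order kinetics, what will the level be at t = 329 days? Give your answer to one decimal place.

11.4 ng/mL

Over Δt = 274 − 38.9 = 235.1 days, the level fell by a factor of 283/21 ≈ 13.476.
n = log₂(13.476) ≈ 3.7523 half-lives, so t½ = 235.1/3.7523 ≈ 62.654 days.
From t = 274 to t = 329: 21 × (1/2)^((329−274)/62.654) ≈ 11.428 ng/mL.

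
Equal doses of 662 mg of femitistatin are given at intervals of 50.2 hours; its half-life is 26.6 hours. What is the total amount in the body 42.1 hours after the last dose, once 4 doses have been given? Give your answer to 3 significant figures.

301 mg

The 4 doses were given 192.7, 142.5, 92.3, 42.1 hours ago.
Total = 662·(1/2)^(192.7/26.6) + 662·(1/2)^(142.5/26.6) + 662·(1/2)^(92.3/26.6) + 662·(1/2)^(42.1/26.6)
      = 4.366 + 16.151 + 59.746 + 221.01 ≈ 301.27 mg.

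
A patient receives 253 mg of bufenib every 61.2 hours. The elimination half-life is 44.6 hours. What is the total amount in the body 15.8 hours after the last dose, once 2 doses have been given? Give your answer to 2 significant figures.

270 mg

The 2 doses were given 77, 15.8 hours ago.
Total = 253·(1/2)^(77/44.6) + 253·(1/2)^(15.8/44.6)
      = 76.455 + 197.91 ≈ 274.37 mg.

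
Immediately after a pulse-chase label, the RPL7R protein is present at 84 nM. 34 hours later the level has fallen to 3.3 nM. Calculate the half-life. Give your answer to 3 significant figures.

7.28 hours

A/A₀ = 3.3/84 ≈ 0.039286.
n = log₂(25.455) ≈ 4.6699 half-lives elapsed in 34 hours.
t½ = 34/4.6699 ≈ 7.2807 hours.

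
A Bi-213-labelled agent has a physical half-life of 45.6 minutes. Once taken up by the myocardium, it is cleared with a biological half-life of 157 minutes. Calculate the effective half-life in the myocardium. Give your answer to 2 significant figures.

1/t_eff = 1/t_phys + 1/t_biol = 1/45.6 + 1/157 = 0.028299 per minute.
t_eff = 45.6 × 157 / (45.6 + 157) ≈ 35.337 minutes.

35 minutes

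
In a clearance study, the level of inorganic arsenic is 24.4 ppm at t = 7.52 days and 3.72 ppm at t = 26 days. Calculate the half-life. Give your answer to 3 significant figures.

Over Δt = 26 − 7.52 = 18.48 days, the level fell by a factor of 24.4/3.72 ≈ 6.5591.
n = log₂(6.5591) ≈ 2.7135 half-lives, so t½ = 18.48/2.7135 ≈ 6.8104 days.

6.81 days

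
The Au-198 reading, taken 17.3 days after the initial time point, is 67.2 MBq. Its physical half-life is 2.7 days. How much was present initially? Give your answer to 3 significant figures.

Number of half-lives elapsed: n = 17.3/2.7 ≈ 6.4074.
A₀ = A × 2^n = 67.2 × 2^6.4074 = 67.2 × 84.883 ≈ 5704.2 MBq.

5700 MBq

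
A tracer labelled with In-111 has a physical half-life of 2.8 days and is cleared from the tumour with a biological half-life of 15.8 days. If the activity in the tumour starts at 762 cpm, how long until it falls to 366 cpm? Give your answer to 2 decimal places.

1/t_eff = 1/t_phys + 1/t_biol = 1/2.8 + 1/15.8 = 0.42043 per day.
t_eff = 2.8 × 15.8 / (2.8 + 15.8) ≈ 2.3785 days.
n = log₂(762/366) ≈ 1.0579; t = 1.0579 × 2.3785 ≈ 2.5163 days.

2.52 days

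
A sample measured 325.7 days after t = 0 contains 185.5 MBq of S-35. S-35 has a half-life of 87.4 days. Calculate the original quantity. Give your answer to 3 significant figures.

Number of half-lives elapsed: n = 325.7/87.4 ≈ 3.7265.
A₀ = A × 2^n = 185.5 × 2^3.7265 = 185.5 × 13.237 ≈ 2455.5 MBq.

2460 MBq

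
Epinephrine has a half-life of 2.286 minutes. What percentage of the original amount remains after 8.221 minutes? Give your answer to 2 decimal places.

n = 8.221/2.286 ≈ 3.5962 half-lives.
Fraction remaining = (1/2)^3.5962 ≈ 0.082685, i.e. 8.2685%.

8.27%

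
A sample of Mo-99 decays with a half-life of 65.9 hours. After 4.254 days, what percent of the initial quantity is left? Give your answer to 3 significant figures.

4.254 days = 102.096 hours.
n = 102.096/65.9 ≈ 1.5493 half-lives.
Fraction remaining = (1/2)^1.5493 ≈ 0.34169, i.e. 34.169%.

34.2%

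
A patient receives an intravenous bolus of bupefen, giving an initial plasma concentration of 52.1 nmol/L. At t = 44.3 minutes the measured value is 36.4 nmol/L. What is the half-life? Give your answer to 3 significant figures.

85.6 minutes

A/A₀ = 36.4/52.1 ≈ 0.69866.
n = log₂(1.4313) ≈ 0.51734 half-lives elapsed in 44.3 minutes.
t½ = 44.3/0.51734 ≈ 85.63 minutes.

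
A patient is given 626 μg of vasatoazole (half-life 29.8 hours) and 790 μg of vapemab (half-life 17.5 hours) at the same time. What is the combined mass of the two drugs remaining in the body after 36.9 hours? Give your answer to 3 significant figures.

vasatoazole: 626 × (1/2)^(36.9/29.8) = 626 × (1/2)^1.2383 ≈ 265.35 μg.
vapemab: 790 × (1/2)^(36.9/17.5) = 790 × (1/2)^2.1086 ≈ 183.18 μg.
Total = 265.35 + 183.18 ≈ 448.53 μg.

449 μg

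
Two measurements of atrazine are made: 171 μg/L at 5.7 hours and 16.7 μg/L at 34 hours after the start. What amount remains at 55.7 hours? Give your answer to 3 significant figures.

2.81 μg/L

Over Δt = 34 − 5.7 = 28.3 hours, the level fell by a factor of 171/16.7 ≈ 10.24.
n = log₂(10.24) ≈ 3.3561 half-lives, so t½ = 28.3/3.3561 ≈ 8.4325 hours.
From t = 34 to t = 55.7: 16.7 × (1/2)^((55.7−34)/8.4325) ≈ 2.8058 μg/L.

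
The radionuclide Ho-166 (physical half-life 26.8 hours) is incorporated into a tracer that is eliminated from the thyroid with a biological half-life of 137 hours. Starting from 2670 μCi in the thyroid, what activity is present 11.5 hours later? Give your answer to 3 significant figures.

1870 μCi

1/t_eff = 1/t_phys + 1/t_biol = 1/26.8 + 1/137 = 0.044613 per hour.
t_eff = 26.8 × 137 / (26.8 + 137) ≈ 22.415 hours.
Remaining = 2670 × (1/2)^(11.5/22.415) = 2670 × (1/2)^0.51305 ≈ 1871 μCi.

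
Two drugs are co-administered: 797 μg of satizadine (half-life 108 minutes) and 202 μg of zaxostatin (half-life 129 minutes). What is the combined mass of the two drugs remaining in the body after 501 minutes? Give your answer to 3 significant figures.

45.7 μg

satizadine: 797 × (1/2)^(501/108) = 797 × (1/2)^4.6389 ≈ 31.99 μg.
zaxostatin: 202 × (1/2)^(501/129) = 202 × (1/2)^3.8837 ≈ 13.685 μg.
Total = 31.99 + 13.685 ≈ 45.675 μg.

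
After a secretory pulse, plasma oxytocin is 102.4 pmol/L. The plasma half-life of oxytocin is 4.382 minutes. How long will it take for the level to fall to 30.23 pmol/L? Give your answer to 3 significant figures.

Fraction remaining = 30.23/102.4 ≈ 0.29521.
n = log₂(102.4/30.23) = ln(3.3874)/ln 2 ≈ 1.7602 half-lives.
t = n × t½ = 1.7602 × 4.382 ≈ 7.713 minutes.

7.71 minutes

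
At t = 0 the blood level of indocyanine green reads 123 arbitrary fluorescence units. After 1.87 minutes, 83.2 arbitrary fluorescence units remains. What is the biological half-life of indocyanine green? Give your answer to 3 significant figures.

A/A₀ = 83.2/123 ≈ 0.67642.
n = log₂(1.4784) ≈ 0.564 half-lives elapsed in 1.87 minutes.
t½ = 1.87/0.564 ≈ 3.3156 minutes.

3.32 minutes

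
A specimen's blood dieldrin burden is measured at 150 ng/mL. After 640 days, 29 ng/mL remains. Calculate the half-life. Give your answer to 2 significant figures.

A/A₀ = 29/150 ≈ 0.19333.
n = log₂(5.1724) ≈ 2.3708 half-lives elapsed in 640 days.
t½ = 640/2.3708 ≈ 269.95 days.

270 days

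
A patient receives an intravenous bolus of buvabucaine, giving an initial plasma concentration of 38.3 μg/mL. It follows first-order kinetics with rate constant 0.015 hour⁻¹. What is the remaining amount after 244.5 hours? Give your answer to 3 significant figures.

t½ = ln 2 / k = 0.69315 / 0.015 ≈ 46.21 hours.
Number of half-lives: n = 244.5/46.21 ≈ 5.2911.
Remaining = 38.3 × (1/2)^5.2911 = 38.3 × 0.02554 ≈ 0.97819 μg/mL.

0.978 μg/mL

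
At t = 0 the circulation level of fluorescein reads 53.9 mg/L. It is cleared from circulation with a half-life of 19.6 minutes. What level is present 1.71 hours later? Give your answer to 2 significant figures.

1.4 mg/L

Convert the elapsed time: 1.71 hours = 102.6 minutes.
Number of half-lives: n = 102.6/19.6 ≈ 5.2347.
Remaining = 53.9 × (1/2)^5.2347 = 53.9 × 0.026558 ≈ 1.4315 mg/L.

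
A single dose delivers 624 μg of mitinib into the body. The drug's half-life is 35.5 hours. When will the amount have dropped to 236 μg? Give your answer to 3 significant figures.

Fraction remaining = 236/624 ≈ 0.37821.
n = log₂(624/236) = ln(2.6441)/ln 2 ≈ 1.4028 half-lives.
t = n × t½ = 1.4028 × 35.5 ≈ 49.798 hours.

49.8 hours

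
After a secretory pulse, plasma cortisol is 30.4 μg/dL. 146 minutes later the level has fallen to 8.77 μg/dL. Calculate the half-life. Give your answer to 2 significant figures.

81 minutes

A/A₀ = 8.77/30.4 ≈ 0.28849.
n = log₂(3.4664) ≈ 1.7934 half-lives elapsed in 146 minutes.
t½ = 146/1.7934 ≈ 81.409 minutes.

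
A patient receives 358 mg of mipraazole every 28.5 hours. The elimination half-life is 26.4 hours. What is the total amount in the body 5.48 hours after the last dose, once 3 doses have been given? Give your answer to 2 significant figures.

530 mg

The 3 doses were given 62.48, 33.98, 5.48 hours ago.
Total = 358·(1/2)^(62.48/26.4) + 358·(1/2)^(33.98/26.4) + 358·(1/2)^(5.48/26.4)
      = 69.414 + 146.7 + 310.02 ≈ 526.14 mg.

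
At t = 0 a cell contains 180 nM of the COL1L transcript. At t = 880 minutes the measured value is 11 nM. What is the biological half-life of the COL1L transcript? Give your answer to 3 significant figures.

218 minutes

A/A₀ = 11/180 ≈ 0.061111.
n = log₂(16.364) ≈ 4.0324 half-lives elapsed in 880 minutes.
t½ = 880/4.0324 ≈ 218.23 minutes.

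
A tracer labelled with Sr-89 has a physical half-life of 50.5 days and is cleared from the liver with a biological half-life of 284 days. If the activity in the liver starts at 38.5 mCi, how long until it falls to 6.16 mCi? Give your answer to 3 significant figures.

113 days

1/t_eff = 1/t_phys + 1/t_biol = 1/50.5 + 1/284 = 0.023323 per day.
t_eff = 50.5 × 284 / (50.5 + 284) ≈ 42.876 days.
n = log₂(38.5/6.16) ≈ 2.6439; t = 2.6439 × 42.876 ≈ 113.36 days.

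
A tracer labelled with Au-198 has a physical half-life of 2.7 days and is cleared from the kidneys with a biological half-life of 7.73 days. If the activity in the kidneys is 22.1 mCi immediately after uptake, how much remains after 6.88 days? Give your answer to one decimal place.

1/t_eff = 1/t_phys + 1/t_biol = 1/2.7 + 1/7.73 = 0.49974 per day.
t_eff = 2.7 × 7.73 / (2.7 + 7.73) ≈ 2.0011 days.
Remaining = 22.1 × (1/2)^(6.88/2.0011) = 22.1 × (1/2)^3.4382 ≈ 2.0389 mCi.

2.0 mCi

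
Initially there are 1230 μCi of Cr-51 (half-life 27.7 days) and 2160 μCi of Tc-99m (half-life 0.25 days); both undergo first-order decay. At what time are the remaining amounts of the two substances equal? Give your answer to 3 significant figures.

0.205 days

Set 1230·(1/2)^(t/27.7) = 2160·(1/2)^(t/0.25).
Taking log₂: log₂(1230/2160) = t·(1/27.7 − 1/0.25).
log₂(0.56944) = -0.81237; 1/27.7 − 1/0.25 = -3.9639.
t = -0.81237 / -3.9639 ≈ 0.20494 days.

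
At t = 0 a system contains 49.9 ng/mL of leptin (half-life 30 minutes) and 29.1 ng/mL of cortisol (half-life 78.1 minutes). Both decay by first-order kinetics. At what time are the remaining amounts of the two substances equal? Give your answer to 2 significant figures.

Set 49.9·(1/2)^(t/30) = 29.1·(1/2)^(t/78.1).
Taking log₂: log₂(49.9/29.1) = t·(1/30 − 1/78.1).
log₂(1.7148) = 0.77802; 1/30 − 1/78.1 = 0.020529.
t = 0.77802 / 0.020529 ≈ 37.898 minutes.

38 minutes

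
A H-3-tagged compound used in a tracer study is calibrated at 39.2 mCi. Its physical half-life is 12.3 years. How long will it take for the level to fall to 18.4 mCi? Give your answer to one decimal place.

13.4 years

Fraction remaining = 18.4/39.2 ≈ 0.46939.
n = log₂(39.2/18.4) = ln(2.1304)/ln 2 ≈ 1.0911 half-lives.
t = n × t½ = 1.0911 × 12.3 ≈ 13.421 years.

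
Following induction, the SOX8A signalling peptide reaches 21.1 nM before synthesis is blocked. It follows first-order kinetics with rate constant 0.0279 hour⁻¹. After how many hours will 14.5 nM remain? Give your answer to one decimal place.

13.4 hours

t½ = ln 2 / k = 0.69315 / 0.0279 ≈ 24.844 hours.
Fraction remaining = 14.5/21.1 ≈ 0.6872.
n = log₂(21.1/14.5) = ln(1.4552)/ln 2 ≈ 0.54119 half-lives.
t = n × t½ = 0.54119 × 24.844 ≈ 13.445 hours.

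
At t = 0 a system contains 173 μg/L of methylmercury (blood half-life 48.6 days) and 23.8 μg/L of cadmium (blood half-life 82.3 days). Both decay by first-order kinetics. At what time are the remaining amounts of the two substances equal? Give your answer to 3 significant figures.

340 days

Set 173·(1/2)^(t/48.6) = 23.8·(1/2)^(t/82.3).
Taking log₂: log₂(173/23.8) = t·(1/48.6 − 1/82.3).
log₂(7.2689) = 2.8617; 1/48.6 − 1/82.3 = 0.0084255.
t = 2.8617 / 0.0084255 ≈ 339.65 days.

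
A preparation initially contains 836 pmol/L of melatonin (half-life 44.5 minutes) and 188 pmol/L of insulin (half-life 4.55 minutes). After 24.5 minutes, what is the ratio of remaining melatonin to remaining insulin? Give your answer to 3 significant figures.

melatonin: 836 × (1/2)^(24.5/44.5) = 836 × (1/2)^0.55056 ≈ 570.78 pmol/L.
insulin: 188 × (1/2)^(24.5/4.55) = 188 × (1/2)^5.3846 ≈ 4.5002 pmol/L.
Ratio ≈ 570.78 / 4.5002 ≈ 126.84.

127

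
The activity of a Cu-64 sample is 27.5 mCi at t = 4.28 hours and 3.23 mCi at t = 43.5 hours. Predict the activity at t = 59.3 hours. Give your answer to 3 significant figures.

1.36 mCi

Over Δt = 43.5 − 4.28 = 39.22 hours, the level fell by a factor of 27.5/3.23 ≈ 8.5139.
n = log₂(8.5139) ≈ 3.0898 half-lives, so t½ = 39.22/3.0898 ≈ 12.693 hours.
From t = 43.5 to t = 59.3: 3.23 × (1/2)^((59.3−43.5)/12.693) ≈ 1.363 mCi.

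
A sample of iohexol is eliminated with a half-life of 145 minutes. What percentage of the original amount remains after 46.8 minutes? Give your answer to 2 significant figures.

n = 46.8/145 ≈ 0.32276 half-lives.
Fraction remaining = (1/2)^0.32276 ≈ 0.79954, i.e. 79.954%.

80%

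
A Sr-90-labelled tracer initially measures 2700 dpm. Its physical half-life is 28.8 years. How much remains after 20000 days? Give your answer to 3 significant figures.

Convert the elapsed time: 20000 days = 54.7945 years.
Number of half-lives: n = 54.7945/28.8 ≈ 1.9026.
Remaining = 2700 × (1/2)^1.9026 = 2700 × 0.26746 ≈ 722.15 dpm.

722 dpm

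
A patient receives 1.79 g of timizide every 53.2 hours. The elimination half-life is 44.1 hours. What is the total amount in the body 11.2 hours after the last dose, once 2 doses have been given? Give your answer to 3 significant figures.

2.15 g

The 2 doses were given 64.4, 11.2 hours ago.
Total = 1.79·(1/2)^(64.4/44.1) + 1.79·(1/2)^(11.2/44.1)
      = 0.65051 + 1.5011 ≈ 2.1516 g.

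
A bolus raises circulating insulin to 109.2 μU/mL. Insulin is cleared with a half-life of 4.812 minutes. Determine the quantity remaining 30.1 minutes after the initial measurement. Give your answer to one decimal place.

Number of half-lives: n = 30.1/4.812 ≈ 6.2552.
Remaining = 109.2 × (1/2)^6.2552 = 109.2 × 0.013092 ≈ 1.4296 μU/mL.

1.4 μU/mL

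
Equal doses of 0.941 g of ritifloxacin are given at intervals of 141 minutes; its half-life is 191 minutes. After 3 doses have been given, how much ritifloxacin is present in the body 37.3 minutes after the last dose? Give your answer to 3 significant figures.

1.61 g

The 3 doses were given 319.3, 178.3, 37.3 minutes ago.
Total = 0.941·(1/2)^(319.3/191) + 0.941·(1/2)^(178.3/191) + 0.941·(1/2)^(37.3/191)
      = 0.29536 + 0.49269 + 0.82187 ≈ 1.6099 g.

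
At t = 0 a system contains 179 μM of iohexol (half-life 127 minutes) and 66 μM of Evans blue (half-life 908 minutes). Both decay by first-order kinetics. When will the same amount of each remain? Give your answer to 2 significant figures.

210 minutes

Set 179·(1/2)^(t/127) = 66·(1/2)^(t/908).
Taking log₂: log₂(179/66) = t·(1/127 − 1/908).
log₂(2.7121) = 1.4394; 1/127 − 1/908 = 0.0067727.
t = 1.4394 / 0.0067727 ≈ 212.53 minutes.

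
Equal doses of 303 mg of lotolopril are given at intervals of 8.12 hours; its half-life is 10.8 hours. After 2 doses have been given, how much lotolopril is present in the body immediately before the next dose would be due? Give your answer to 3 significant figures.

287 mg

The 2 doses were given 16.24, 8.12 hours ago.
Total = 303·(1/2)^(16.24/10.8) + 303·(1/2)^(8.12/10.8)
      = 106.85 + 179.93 ≈ 286.79 mg.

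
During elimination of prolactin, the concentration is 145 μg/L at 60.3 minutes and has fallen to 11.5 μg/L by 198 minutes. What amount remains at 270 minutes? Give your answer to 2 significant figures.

3.1 μg/L

Over Δt = 198 − 60.3 = 137.7 minutes, the level fell by a factor of 145/11.5 ≈ 12.609.
n = log₂(12.609) ≈ 3.6563 half-lives, so t½ = 137.7/3.6563 ≈ 37.661 minutes.
From t = 198 to t = 270: 11.5 × (1/2)^((270−198)/37.661) ≈ 3.0562 μg/L.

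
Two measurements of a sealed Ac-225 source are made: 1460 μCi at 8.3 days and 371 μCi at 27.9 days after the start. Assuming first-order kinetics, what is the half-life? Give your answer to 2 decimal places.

9.92 days

Over Δt = 27.9 − 8.3 = 19.6 days, the level fell by a factor of 1460/371 ≈ 3.9353.
n = log₂(3.9353) ≈ 1.9765 half-lives, so t½ = 19.6/1.9765 ≈ 9.9166 days.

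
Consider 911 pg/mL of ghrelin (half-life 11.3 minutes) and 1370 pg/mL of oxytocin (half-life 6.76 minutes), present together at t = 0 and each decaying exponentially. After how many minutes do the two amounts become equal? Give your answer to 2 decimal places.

9.90 minutes

Set 911·(1/2)^(t/11.3) = 1370·(1/2)^(t/6.76).
Taking log₂: log₂(911/1370) = t·(1/11.3 − 1/6.76).
log₂(0.66496) = -0.58865; 1/11.3 − 1/6.76 = -0.059433.
t = -0.58865 / -0.059433 ≈ 9.9044 minutes.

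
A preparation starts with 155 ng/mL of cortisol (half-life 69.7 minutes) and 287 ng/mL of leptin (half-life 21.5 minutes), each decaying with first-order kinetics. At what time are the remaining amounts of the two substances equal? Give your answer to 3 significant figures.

27.6 minutes

Set 155·(1/2)^(t/69.7) = 287·(1/2)^(t/21.5).
Taking log₂: log₂(155/287) = t·(1/69.7 − 1/21.5).
log₂(0.54007) = -0.88878; 1/69.7 − 1/21.5 = -0.032164.
t = -0.88878 / -0.032164 ≈ 27.632 minutes.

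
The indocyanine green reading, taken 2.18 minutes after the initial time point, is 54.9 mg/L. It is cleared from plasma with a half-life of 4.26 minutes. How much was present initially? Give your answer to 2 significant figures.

Number of half-lives elapsed: n = 2.18/4.26 ≈ 0.51174.
A₀ = A × 2^n = 54.9 × 2^0.51174 = 54.9 × 1.4258 ≈ 78.275 mg/L.

78 mg/L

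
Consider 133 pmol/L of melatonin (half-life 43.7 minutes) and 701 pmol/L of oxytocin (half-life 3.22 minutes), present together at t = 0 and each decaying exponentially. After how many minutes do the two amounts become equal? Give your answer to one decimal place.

8.3 minutes

Set 133·(1/2)^(t/43.7) = 701·(1/2)^(t/3.22).
Taking log₂: log₂(133/701) = t·(1/43.7 − 1/3.22).
log₂(0.18973) = -2.398; 1/43.7 − 1/3.22 = -0.28768.
t = -2.398 / -0.28768 ≈ 8.3357 minutes.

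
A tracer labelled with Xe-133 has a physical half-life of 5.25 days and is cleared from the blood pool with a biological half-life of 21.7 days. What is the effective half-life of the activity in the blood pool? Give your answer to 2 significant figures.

4.2 days

1/t_eff = 1/t_phys + 1/t_biol = 1/5.25 + 1/21.7 = 0.23656 per day.
t_eff = 5.25 × 21.7 / (5.25 + 21.7) ≈ 4.2273 days.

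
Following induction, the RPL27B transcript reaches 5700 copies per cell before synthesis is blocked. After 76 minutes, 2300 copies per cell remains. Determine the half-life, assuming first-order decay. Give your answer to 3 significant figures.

A/A₀ = 2300/5700 ≈ 0.40351.
n = log₂(2.4783) ≈ 1.3093 half-lives elapsed in 76 minutes.
t½ = 76/1.3093 ≈ 58.045 minutes.

58.0 minutes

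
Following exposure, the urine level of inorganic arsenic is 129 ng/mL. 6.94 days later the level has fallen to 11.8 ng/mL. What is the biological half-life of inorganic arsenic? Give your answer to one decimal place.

A/A₀ = 11.8/129 ≈ 0.091473.
n = log₂(10.932) ≈ 3.4505 half-lives elapsed in 6.94 days.
t½ = 6.94/3.4505 ≈ 2.0113 days.

2.0 days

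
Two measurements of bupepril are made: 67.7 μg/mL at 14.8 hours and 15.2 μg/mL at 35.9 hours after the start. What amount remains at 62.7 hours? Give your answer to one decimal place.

Over Δt = 35.9 − 14.8 = 21.1 hours, the level fell by a factor of 67.7/15.2 ≈ 4.4539.
n = log₂(4.4539) ≈ 2.1551 half-lives, so t½ = 21.1/2.1551 ≈ 9.7908 hours.
From t = 35.9 to t = 62.7: 15.2 × (1/2)^((62.7−35.9)/9.7908) ≈ 2.2795 μg/mL.

2.3 μg/mL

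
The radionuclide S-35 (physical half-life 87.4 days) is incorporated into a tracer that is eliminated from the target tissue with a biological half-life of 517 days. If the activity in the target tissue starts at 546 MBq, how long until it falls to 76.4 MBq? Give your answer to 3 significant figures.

1/t_eff = 1/t_phys + 1/t_biol = 1/87.4 + 1/517 = 0.013376 per day.
t_eff = 87.4 × 517 / (87.4 + 517) ≈ 74.761 days.
n = log₂(546/76.4) ≈ 2.8373; t = 2.8373 × 74.761 ≈ 212.12 days.

212 days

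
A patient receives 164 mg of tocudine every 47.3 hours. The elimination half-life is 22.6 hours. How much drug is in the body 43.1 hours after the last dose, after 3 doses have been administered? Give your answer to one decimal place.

56.4 mg

The 3 doses were given 137.7, 90.4, 43.1 hours ago.
Total = 164·(1/2)^(137.7/22.6) + 164·(1/2)^(90.4/22.6) + 164·(1/2)^(43.1/22.6)
      = 2.4027 + 10.25 + 43.728 ≈ 56.38 mg.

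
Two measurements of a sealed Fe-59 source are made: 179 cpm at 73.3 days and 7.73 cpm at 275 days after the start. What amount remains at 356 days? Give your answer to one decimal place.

Over Δt = 275 − 73.3 = 201.7 days, the level fell by a factor of 179/7.73 ≈ 23.157.
n = log₂(23.157) ≈ 4.5333 half-lives, so t½ = 201.7/4.5333 ≈ 44.493 days.
From t = 275 to t = 356: 7.73 × (1/2)^((356−275)/44.493) ≈ 2.1885 cpm.

2.2 cpm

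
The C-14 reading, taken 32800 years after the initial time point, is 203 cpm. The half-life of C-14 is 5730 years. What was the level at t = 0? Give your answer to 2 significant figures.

11000 cpm

Number of half-lives elapsed: n = 32800/5730 ≈ 5.7243.
A₀ = A × 2^n = 203 × 2^5.7243 = 203 × 52.866 ≈ 10732 cpm.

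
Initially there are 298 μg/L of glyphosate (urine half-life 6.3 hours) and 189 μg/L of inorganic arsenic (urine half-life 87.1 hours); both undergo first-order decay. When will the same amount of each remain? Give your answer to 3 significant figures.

Set 298·(1/2)^(t/6.3) = 189·(1/2)^(t/87.1).
Taking log₂: log₂(298/189) = t·(1/6.3 − 1/87.1).
log₂(1.5767) = 0.65693; 1/6.3 − 1/87.1 = 0.14725.
t = 0.65693 / 0.14725 ≈ 4.4613 hours.

4.46 hours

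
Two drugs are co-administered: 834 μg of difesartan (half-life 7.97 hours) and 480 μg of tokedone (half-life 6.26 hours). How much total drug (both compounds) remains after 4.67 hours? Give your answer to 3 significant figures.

difesartan: 834 × (1/2)^(4.67/7.97) = 834 × (1/2)^0.58595 ≈ 555.62 μg.
tokedone: 480 × (1/2)^(4.67/6.26) = 480 × (1/2)^0.74601 ≈ 286.2 μg.
Total = 555.62 + 286.2 ≈ 841.82 μg.

842 μg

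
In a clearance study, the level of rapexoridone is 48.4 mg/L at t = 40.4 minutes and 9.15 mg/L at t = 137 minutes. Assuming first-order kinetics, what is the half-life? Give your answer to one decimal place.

Over Δt = 137 − 40.4 = 96.6 minutes, the level fell by a factor of 48.4/9.15 ≈ 5.2896.
n = log₂(5.2896) ≈ 2.4032 half-lives, so t½ = 96.6/2.4032 ≈ 40.197 minutes.

40.2 minutes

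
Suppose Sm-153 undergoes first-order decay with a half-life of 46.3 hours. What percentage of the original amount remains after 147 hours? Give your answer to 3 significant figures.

11.1%

n = 147/46.3 ≈ 3.1749 half-lives.
Fraction remaining = (1/2)^3.1749 ≈ 0.11073, i.e. 11.073%.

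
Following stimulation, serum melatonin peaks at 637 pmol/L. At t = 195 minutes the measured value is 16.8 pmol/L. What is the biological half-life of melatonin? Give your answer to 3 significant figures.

37.2 minutes

A/A₀ = 16.8/637 ≈ 0.026374.
n = log₂(37.917) ≈ 5.2448 half-lives elapsed in 195 minutes.
t½ = 195/5.2448 ≈ 37.18 minutes.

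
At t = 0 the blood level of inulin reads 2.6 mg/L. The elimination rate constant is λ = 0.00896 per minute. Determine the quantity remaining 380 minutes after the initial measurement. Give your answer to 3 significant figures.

t½ = ln 2 / λ = 0.69315 / 0.00896 ≈ 77.36 minutes.
Number of half-lives: n = 380/77.36 ≈ 4.9121.
Remaining = 2.6 × (1/2)^4.9121 = 2.6 × 0.033213 ≈ 0.086355 mg/L.

0.0864 mg/L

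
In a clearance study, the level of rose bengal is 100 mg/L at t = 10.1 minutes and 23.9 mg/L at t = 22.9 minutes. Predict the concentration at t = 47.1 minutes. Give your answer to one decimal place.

1.6 mg/L

Over Δt = 22.9 − 10.1 = 12.8 minutes, the level fell by a factor of 100/23.9 ≈ 4.1841.
n = log₂(4.1841) ≈ 2.0649 half-lives, so t½ = 12.8/2.0649 ≈ 6.1988 minutes.
From t = 22.9 to t = 47.1: 23.9 × (1/2)^((47.1−22.9)/6.1988) ≈ 1.5965 mg/L.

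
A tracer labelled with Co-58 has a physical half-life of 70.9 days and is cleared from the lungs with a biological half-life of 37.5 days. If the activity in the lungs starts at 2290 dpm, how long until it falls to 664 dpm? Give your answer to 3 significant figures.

43.8 days

1/t_eff = 1/t_phys + 1/t_biol = 1/70.9 + 1/37.5 = 0.040771 per day.
t_eff = 70.9 × 37.5 / (70.9 + 37.5) ≈ 24.527 days.
n = log₂(2290/664) ≈ 1.7861; t = 1.7861 × 24.527 ≈ 43.808 days.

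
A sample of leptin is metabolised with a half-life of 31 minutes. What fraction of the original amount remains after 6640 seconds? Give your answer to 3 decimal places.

0.084

6640 seconds = 110.667 minutes.
n = 110.667/31 ≈ 3.5699 half-lives.
Fraction remaining = (1/2)^3.5699 ≈ 0.084208.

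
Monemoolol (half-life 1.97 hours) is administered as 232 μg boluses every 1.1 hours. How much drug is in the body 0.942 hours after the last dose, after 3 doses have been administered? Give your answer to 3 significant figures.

356 μg

The 3 doses were given 3.142, 2.042, 0.942 hours ago.
Total = 232·(1/2)^(3.142/1.97) + 232·(1/2)^(2.042/1.97) + 232·(1/2)^(0.942/1.97)
      = 76.801 + 113.1 + 166.55 ≈ 356.45 μg.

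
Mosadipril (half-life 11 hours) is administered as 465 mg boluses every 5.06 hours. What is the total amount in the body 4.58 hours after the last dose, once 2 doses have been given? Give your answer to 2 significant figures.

The 2 doses were given 9.64, 4.58 hours ago.
Total = 465·(1/2)^(9.64/11) + 465·(1/2)^(4.58/11)
      = 253.3 + 348.43 ≈ 601.73 mg.

600 mg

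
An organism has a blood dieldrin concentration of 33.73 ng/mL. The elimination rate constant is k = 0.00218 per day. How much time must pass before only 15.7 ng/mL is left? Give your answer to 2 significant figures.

t½ = ln 2 / k = 0.69315 / 0.00218 ≈ 317.96 days.
Fraction remaining = 15.7/33.73 ≈ 0.46546.
n = log₂(33.73/15.7) = ln(2.1484)/ln 2 ≈ 1.1033 half-lives.
t = n × t½ = 1.1033 × 317.96 ≈ 350.79 days.

350 days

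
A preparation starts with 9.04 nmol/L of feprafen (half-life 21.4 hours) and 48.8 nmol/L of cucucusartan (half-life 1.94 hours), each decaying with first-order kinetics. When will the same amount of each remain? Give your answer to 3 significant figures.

5.19 hours

Set 9.04·(1/2)^(t/21.4) = 48.8·(1/2)^(t/1.94).
Taking log₂: log₂(9.04/48.8) = t·(1/21.4 − 1/1.94).
log₂(0.18525) = -2.4325; 1/21.4 − 1/1.94 = -0.46873.
t = -2.4325 / -0.46873 ≈ 5.1895 hours.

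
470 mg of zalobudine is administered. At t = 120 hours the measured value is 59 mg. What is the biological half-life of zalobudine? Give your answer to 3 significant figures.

40.1 hours

A/A₀ = 59/470 ≈ 0.12553.
n = log₂(7.9661) ≈ 2.9939 half-lives elapsed in 120 hours.
t½ = 120/2.9939 ≈ 40.082 hours.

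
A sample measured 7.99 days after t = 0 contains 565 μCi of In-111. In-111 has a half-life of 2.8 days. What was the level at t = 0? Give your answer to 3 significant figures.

Number of half-lives elapsed: n = 7.99/2.8 ≈ 2.8536.
A₀ = A × 2^n = 565 × 2^2.8536 = 565 × 7.2279 ≈ 4083.7 μCi.

4080 μCi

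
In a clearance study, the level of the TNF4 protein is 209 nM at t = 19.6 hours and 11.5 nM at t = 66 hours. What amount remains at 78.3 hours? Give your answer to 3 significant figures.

Over Δt = 66 − 19.6 = 46.4 hours, the level fell by a factor of 209/11.5 ≈ 18.174.
n = log₂(18.174) ≈ 4.1838 half-lives, so t½ = 46.4/4.1838 ≈ 11.09 hours.
From t = 66 to t = 78.3: 11.5 × (1/2)^((78.3−66)/11.09) ≈ 5.3313 nM.

5.33 nM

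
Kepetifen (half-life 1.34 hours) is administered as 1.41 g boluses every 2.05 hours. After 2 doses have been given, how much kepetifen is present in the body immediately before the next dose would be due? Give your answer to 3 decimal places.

The 2 doses were given 4.1, 2.05 hours ago.
Total = 1.41·(1/2)^(4.1/1.34) + 1.41·(1/2)^(2.05/1.34)
      = 0.16911 + 0.4883 ≈ 0.65741 g.

0.657 g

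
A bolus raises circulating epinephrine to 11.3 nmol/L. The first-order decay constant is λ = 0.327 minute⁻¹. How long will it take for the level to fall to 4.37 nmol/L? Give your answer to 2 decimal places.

2.91 minutes

t½ = ln 2 / λ = 0.69315 / 0.327 ≈ 2.1197 minutes.
Fraction remaining = 4.37/11.3 ≈ 0.38673.
n = log₂(11.3/4.37) = ln(2.5858)/ln 2 ≈ 1.3706 half-lives.
t = n × t½ = 1.3706 × 2.1197 ≈ 2.9053 minutes.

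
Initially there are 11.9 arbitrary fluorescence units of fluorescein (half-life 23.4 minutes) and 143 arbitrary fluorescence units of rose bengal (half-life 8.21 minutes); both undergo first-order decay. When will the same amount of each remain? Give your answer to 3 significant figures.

Set 11.9·(1/2)^(t/23.4) = 143·(1/2)^(t/8.21).
Taking log₂: log₂(11.9/143) = t·(1/23.4 − 1/8.21).
log₂(0.083217) = -3.587; 1/23.4 − 1/8.21 = -0.079068.
t = -3.587 / -0.079068 ≈ 45.366 minutes.

45.4 minutes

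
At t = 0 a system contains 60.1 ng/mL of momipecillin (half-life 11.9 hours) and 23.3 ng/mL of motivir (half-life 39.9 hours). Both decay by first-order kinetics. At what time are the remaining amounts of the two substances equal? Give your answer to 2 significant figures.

Set 60.1·(1/2)^(t/11.9) = 23.3·(1/2)^(t/39.9).
Taking log₂: log₂(60.1/23.3) = t·(1/11.9 − 1/39.9).
log₂(2.5794) = 1.367; 1/11.9 − 1/39.9 = 0.058971.
t = 1.367 / 0.058971 ≈ 23.181 hours.

23 hours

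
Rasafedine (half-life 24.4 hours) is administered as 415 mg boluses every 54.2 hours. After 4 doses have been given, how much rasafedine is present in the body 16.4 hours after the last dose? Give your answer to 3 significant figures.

The 4 doses were given 179, 124.8, 70.6, 16.4 hours ago.
Total = 415·(1/2)^(179/24.4) + 415·(1/2)^(124.8/24.4) + 415·(1/2)^(70.6/24.4) + 415·(1/2)^(16.4/24.4)
      = 2.5685 + 11.977 + 55.852 + 260.45 ≈ 330.84 mg.

331 mg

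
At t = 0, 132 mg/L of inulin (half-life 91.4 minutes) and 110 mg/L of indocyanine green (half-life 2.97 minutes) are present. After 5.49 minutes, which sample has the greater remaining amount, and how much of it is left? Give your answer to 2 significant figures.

inulin, 130 mg/L

inulin: 132 × (1/2)^0.060066 ≈ 126.62 mg/L.
indocyanine green: 110 × (1/2)^1.8485 ≈ 30.545 mg/L.
Inulin has more remaining, at ≈ 126.62 mg/L.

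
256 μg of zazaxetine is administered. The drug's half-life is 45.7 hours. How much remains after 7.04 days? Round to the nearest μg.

Convert the elapsed time: 7.04 days = 168.96 hours.
Number of half-lives: n = 168.96/45.7 ≈ 3.6972.
Remaining = 256 × (1/2)^3.6972 = 256 × 0.077098 ≈ 19.737 μg.

20 μg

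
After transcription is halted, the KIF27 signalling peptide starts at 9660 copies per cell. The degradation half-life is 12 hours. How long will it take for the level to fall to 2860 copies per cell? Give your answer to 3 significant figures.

Fraction remaining = 2860/9660 ≈ 0.29607.
n = log₂(9660/2860) = ln(3.3776)/ln 2 ≈ 1.756 half-lives.
t = n × t½ = 1.756 × 12 ≈ 21.072 hours.

21.1 hours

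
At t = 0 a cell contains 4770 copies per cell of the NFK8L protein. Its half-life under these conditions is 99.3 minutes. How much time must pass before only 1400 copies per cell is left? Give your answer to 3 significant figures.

Fraction remaining = 1400/4770 ≈ 0.2935.
n = log₂(4770/1400) = ln(3.4071)/ln 2 ≈ 1.7686 half-lives.
t = n × t½ = 1.7686 × 99.3 ≈ 175.62 minutes.

176 minutes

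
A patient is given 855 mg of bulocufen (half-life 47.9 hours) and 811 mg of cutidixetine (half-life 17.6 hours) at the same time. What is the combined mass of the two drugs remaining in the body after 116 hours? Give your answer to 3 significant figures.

168 mg

bulocufen: 855 × (1/2)^(116/47.9) = 855 × (1/2)^2.4217 ≈ 159.57 mg.
cutidixetine: 811 × (1/2)^(116/17.6) = 811 × (1/2)^6.5909 ≈ 8.4132 mg.
Total = 159.57 + 8.4132 ≈ 167.99 mg.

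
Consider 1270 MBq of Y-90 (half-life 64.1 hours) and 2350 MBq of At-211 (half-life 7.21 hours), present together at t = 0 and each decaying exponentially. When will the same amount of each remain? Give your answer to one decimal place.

Set 1270·(1/2)^(t/64.1) = 2350·(1/2)^(t/7.21).
Taking log₂: log₂(1270/2350) = t·(1/64.1 − 1/7.21).
log₂(0.54043) = -0.88783; 1/64.1 − 1/7.21 = -0.1231.
t = -0.88783 / -0.1231 ≈ 7.2125 hours.

7.2 hours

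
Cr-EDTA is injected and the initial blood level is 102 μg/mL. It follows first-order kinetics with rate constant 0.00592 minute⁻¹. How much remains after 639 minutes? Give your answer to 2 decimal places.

t½ = ln 2 / λ = 0.69315 / 0.00592 ≈ 117.09 minutes.
Number of half-lives: n = 639/117.09 ≈ 5.4575.
Remaining = 102 × (1/2)^5.4575 = 102 × 0.022757 ≈ 2.3212 μg/mL.

2.32 μg/mL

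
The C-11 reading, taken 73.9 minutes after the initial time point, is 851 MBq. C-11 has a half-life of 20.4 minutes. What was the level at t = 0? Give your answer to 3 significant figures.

Number of half-lives elapsed: n = 73.9/20.4 ≈ 3.6225.
A₀ = A × 2^n = 851 × 2^3.6225 = 851 × 12.317 ≈ 10482 MBq.

10500 MBq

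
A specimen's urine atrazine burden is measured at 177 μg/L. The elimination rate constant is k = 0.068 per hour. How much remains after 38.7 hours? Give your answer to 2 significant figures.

t½ = ln 2 / k = 0.69315 / 0.068 ≈ 10.193 hours.
Number of half-lives: n = 38.7/10.193 ≈ 3.7966.
Remaining = 177 × (1/2)^3.7966 = 177 × 0.071963 ≈ 12.737 μg/L.

13 μg/L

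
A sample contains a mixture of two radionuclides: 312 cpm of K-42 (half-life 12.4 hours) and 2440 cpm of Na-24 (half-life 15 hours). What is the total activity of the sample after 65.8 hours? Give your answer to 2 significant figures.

K-42: 312 × (1/2)^(65.8/12.4) = 312 × (1/2)^5.3065 ≈ 7.8841 cpm.
Na-24: 2440 × (1/2)^(65.8/15) = 2440 × (1/2)^4.3867 ≈ 116.65 cpm.
Total = 7.8841 + 116.65 ≈ 124.53 cpm.

120 cpm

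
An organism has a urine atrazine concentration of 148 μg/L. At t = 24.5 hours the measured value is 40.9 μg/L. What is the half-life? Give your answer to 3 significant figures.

A/A₀ = 40.9/148 ≈ 0.27635.
n = log₂(3.6186) ≈ 1.8554 half-lives elapsed in 24.5 hours.
t½ = 24.5/1.8554 ≈ 13.205 hours.

13.2 hours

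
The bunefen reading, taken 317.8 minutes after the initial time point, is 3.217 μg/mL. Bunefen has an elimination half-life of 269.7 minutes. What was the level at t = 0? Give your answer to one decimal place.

7.3 μg/mL

Number of half-lives elapsed: n = 317.8/269.7 ≈ 1.1783.
A₀ = A × 2^n = 3.217 × 2^1.1783 = 3.217 × 2.2632 ≈ 7.2806 μg/mL.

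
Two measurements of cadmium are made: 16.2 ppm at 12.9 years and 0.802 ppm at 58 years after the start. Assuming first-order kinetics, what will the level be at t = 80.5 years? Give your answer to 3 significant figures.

Over Δt = 58 − 12.9 = 45.1 years, the level fell by a factor of 16.2/0.802 ≈ 20.2.
n = log₂(20.2) ≈ 4.3362 half-lives, so t½ = 45.1/4.3362 ≈ 10.401 years.
From t = 58 to t = 80.5: 0.802 × (1/2)^((80.5−58)/10.401) ≈ 0.17904 ppm.

0.179 ppm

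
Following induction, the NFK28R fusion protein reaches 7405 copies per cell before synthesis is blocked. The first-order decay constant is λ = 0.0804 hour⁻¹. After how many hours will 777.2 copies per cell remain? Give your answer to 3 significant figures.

28.0 hours

t½ = ln 2 / λ = 0.69315 / 0.0804 ≈ 8.6212 hours.
Fraction remaining = 777.2/7405 ≈ 0.10496.
n = log₂(7405/777.2) = ln(9.5278)/ln 2 ≈ 3.2521 half-lives.
t = n × t½ = 3.2521 × 8.6212 ≈ 28.037 hours.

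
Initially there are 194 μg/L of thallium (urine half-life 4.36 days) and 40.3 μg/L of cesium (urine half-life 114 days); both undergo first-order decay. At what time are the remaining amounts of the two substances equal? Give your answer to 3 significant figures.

Set 194·(1/2)^(t/4.36) = 40.3·(1/2)^(t/114).
Taking log₂: log₂(194/40.3) = t·(1/4.36 − 1/114).
log₂(4.8139) = 2.2672; 1/4.36 − 1/114 = 0.22059.
t = 2.2672 / 0.22059 ≈ 10.278 days.

10.3 days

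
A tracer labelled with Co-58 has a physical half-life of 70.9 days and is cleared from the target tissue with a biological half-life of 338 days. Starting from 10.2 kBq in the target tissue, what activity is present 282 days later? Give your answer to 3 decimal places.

1/t_eff = 1/t_phys + 1/t_biol = 1/70.9 + 1/338 = 0.017063 per day.
t_eff = 70.9 × 338 / (70.9 + 338) ≈ 58.607 days.
Remaining = 10.2 × (1/2)^(282/58.607) = 10.2 × (1/2)^4.8118 ≈ 0.36318 kBq.

0.363 kBq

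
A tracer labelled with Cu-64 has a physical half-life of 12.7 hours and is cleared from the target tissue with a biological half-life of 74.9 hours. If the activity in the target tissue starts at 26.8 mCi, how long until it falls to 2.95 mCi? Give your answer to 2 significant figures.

1/t_eff = 1/t_phys + 1/t_biol = 1/12.7 + 1/74.9 = 0.092091 per hour.
t_eff = 12.7 × 74.9 / (12.7 + 74.9) ≈ 10.859 hours.
n = log₂(26.8/2.95) ≈ 3.1834; t = 3.1834 × 10.859 ≈ 34.568 hours.

35 hours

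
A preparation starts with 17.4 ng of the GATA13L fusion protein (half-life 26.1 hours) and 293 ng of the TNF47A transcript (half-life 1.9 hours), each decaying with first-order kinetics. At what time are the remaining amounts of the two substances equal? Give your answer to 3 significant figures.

8.35 hours

Set 17.4·(1/2)^(t/26.1) = 293·(1/2)^(t/1.9).
Taking log₂: log₂(17.4/293) = t·(1/26.1 − 1/1.9).
log₂(0.059386) = -4.0737; 1/26.1 − 1/1.9 = -0.488.
t = -4.0737 / -0.488 ≈ 8.3478 hours.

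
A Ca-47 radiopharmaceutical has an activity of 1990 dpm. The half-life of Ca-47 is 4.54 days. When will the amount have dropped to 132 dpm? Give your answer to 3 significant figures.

17.8 days

Fraction remaining = 132/1990 ≈ 0.066332.
n = log₂(1990/132) = ln(15.076)/ln 2 ≈ 3.9142 half-lives.
t = n × t½ = 3.9142 × 4.54 ≈ 17.77 days.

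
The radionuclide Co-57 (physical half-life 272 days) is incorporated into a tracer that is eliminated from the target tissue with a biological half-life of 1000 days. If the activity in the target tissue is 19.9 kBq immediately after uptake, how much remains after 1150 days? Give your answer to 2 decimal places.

1/t_eff = 1/t_phys + 1/t_biol = 1/272 + 1/1000 = 0.0046765 per day.
t_eff = 272 × 1000 / (272 + 1000) ≈ 213.84 days.
Remaining = 19.9 × (1/2)^(1150/213.84) = 19.9 × (1/2)^5.3779 ≈ 0.47855 kBq.

0.48 kBq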